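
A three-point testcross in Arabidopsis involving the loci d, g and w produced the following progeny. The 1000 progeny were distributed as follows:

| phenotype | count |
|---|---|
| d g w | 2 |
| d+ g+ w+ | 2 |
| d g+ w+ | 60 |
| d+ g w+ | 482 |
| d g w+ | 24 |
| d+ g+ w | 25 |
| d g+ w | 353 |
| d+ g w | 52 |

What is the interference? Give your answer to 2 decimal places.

The two most frequent reciprocal classes, d g+ w and d+ g w+, are the parental types, so the F1 was d g+ w / d+ g w+.
The two rarest classes, d g w and d+ g+ w+, are the double crossovers. Comparing them with the parentals, only the g allele has switched, so g is the middle locus and the order is w – g – d.
w–g: (112 + 4)/1000 = 0.1160; g–d: (49 + 4)/1000 = 0.0530.
Expected DCO frequency = 0.1160 × 0.0530 ≈ 0.00615; observed = 4/1000 ≈ 0.00400.
Coefficient of coincidence = 0.00400/0.00615 ≈ 0.65; interference = 1 − 0.65 = 0.35.

0.35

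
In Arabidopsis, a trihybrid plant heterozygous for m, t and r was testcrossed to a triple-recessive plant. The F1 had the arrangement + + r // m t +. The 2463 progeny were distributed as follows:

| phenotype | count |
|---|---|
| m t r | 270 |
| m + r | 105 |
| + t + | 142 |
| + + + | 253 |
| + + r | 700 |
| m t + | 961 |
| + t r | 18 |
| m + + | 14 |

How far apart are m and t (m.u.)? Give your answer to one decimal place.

11.3 m.u.

The two rarest classes, + t r and m + +, are the double crossovers. Comparing them with the parentals, only the t allele has switched, so t is the middle locus and the order is r – t – m.
Crossovers in the t–m interval produce the single-crossover classes m + r and + t + (105 + 142 = 247) plus the double crossovers (32).
RF(t–m) = (247 + 32) / 2463 = 279/2463 = 0.1133 → 11.3 m.u.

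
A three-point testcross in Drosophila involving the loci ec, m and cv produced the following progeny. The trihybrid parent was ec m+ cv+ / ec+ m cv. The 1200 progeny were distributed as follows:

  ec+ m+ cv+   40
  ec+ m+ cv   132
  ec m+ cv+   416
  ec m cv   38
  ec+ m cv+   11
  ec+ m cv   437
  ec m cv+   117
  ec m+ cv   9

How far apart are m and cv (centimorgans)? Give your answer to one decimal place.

The two rarest classes, ec m+ cv and ec+ m cv+, are the double crossovers. Comparing them with the parentals, only the cv allele has switched, so cv is the middle locus and the order is m – cv – ec.
Crossovers in the m–cv interval produce the single-crossover classes ec m cv+ and ec+ m+ cv (117 + 132 = 249) plus the double crossovers (20).
RF(m–cv) = (249 + 20) / 1200 = 269/1200 = 0.2242 → 22.4 centimorgans.

22.4 centimorgans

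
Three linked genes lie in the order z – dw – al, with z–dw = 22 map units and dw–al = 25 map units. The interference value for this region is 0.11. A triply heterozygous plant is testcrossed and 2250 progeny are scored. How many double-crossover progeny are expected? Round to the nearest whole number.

Map distances give recombination frequencies of 0.220 and 0.250 for the two intervals.
With interference 0.11 (so coincidence = 0.89), expected double-crossover frequency = 0.220 × 0.250 × 0.89 = 0.04895.
Expected number = 0.04895 × 2250 = 110.14 ≈ 110.

110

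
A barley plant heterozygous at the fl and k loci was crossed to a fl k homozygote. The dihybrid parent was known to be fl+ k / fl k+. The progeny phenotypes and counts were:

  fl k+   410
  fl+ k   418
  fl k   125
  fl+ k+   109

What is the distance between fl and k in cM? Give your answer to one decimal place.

The recombinant classes are fl+ k+ and fl k: 109 + 125 = 234.
Recombination frequency = 234/1062 = 0.2203 ≈ 22.0%, i.e. 22.0 cM.

22.0 cM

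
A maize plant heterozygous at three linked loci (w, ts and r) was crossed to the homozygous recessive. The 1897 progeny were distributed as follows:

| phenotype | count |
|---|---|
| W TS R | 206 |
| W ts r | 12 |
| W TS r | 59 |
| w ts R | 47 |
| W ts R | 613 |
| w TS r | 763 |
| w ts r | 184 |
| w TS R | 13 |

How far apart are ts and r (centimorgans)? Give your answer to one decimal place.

The two most frequent reciprocal classes, W ts R and w TS r, are the parental types, so the F1 was W ts R / w TS r.
The two rarest classes, W ts r and w TS R, are the double crossovers. Comparing them with the parentals, only the r allele has switched, so r is the middle locus and the order is w – r – ts.
Crossovers in the r–ts interval produce the single-crossover classes W TS R and w ts r (206 + 184 = 390) plus the double crossovers (25).
RF(r–ts) = (390 + 25) / 1897 = 415/1897 = 0.2188 → 21.9 centimorgans.

21.9 centimorgans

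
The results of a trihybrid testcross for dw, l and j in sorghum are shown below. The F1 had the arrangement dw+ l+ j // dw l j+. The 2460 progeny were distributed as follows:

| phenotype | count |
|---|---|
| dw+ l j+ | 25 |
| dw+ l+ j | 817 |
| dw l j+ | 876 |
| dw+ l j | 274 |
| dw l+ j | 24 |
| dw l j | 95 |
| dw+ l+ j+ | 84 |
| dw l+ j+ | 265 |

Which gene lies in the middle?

The two rarest classes, dw l+ j and dw+ l j+, are the double crossovers. Comparing them with the parentals, only the dw allele has switched, so dw is the middle locus and the order is l – dw – j.

dw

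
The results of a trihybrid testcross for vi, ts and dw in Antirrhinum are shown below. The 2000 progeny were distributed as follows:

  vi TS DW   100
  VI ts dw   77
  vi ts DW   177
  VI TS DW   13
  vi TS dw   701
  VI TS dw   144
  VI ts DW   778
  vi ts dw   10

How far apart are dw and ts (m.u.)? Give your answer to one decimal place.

10.0 m.u.

The two most frequent reciprocal classes, VI ts DW and vi TS dw, are the parental types, so the F1 was VI ts DW / vi TS dw.
The two rarest classes, VI TS DW and vi ts dw, are the double crossovers. Comparing them with the parentals, only the ts allele has switched, so ts is the middle locus and the order is vi – ts – dw.
Crossovers in the ts–dw interval produce the single-crossover classes VI ts dw and vi TS DW (77 + 100 = 177) plus the double crossovers (23).
RF(ts–dw) = (177 + 23) / 2000 = 200/2000 = 0.1000 → 10.0 m.u.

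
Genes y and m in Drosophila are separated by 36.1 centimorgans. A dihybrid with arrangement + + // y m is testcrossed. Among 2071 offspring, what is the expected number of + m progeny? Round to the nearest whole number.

A map distance of 36.1 centimorgans corresponds to a recombination frequency of 0.361.
The F1 is + + / y m, so + m is a recombinant gamete class with expected frequency r/2 = 0.361/2 = 0.1805.
Expected number = 0.1805 × 2071 = 373.82 ≈ 374.

374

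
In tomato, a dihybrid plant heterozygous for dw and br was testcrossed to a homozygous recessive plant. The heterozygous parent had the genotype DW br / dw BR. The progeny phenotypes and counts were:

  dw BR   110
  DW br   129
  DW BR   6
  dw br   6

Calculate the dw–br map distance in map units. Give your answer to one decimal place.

The recombinant classes are DW BR and dw br: 6 + 6 = 12.
Recombination frequency = 12/251 = 0.0478 ≈ 4.8%, i.e. 4.8 map units.

4.8 map units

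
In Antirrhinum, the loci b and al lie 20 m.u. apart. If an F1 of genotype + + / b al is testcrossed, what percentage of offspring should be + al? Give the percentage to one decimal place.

A map distance of 20 m.u. corresponds to a recombination frequency of 0.200.
The F1 is + + / b al, so + al is a recombinant gamete class with expected frequency r/2 = 0.200/2 = 0.1000.
That is 0.1000 = 10.0% of the progeny.

10.0%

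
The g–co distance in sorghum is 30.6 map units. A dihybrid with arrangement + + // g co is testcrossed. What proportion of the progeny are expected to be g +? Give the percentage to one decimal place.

15.3%

A map distance of 30.6 map units corresponds to a recombination frequency of 0.306.
The F1 is + + / g co, so g + is a recombinant gamete class with expected frequency r/2 = 0.306/2 = 0.1530.
That is 0.1530 = 15.3% of the progeny.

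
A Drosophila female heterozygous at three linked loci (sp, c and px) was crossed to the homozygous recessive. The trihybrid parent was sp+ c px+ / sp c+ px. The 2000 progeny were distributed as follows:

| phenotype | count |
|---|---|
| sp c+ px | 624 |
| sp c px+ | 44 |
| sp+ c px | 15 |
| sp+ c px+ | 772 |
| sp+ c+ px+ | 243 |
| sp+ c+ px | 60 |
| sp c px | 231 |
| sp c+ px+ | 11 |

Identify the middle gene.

The two rarest classes, sp+ c px and sp c+ px+, are the double crossovers. Comparing them with the parentals, only the px allele has switched, so px is the middle locus and the order is c – px – sp.

px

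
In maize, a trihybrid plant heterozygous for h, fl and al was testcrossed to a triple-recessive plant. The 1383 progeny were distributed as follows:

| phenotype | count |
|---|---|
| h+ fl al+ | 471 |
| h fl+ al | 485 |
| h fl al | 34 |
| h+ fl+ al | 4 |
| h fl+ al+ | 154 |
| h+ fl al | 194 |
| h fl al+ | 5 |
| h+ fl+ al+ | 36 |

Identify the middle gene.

h

The two most frequent reciprocal classes, h+ fl al+ and h fl+ al, are the parental types, so the F1 was h+ fl al+ / h fl+ al.
The two rarest classes, h fl al+ and h+ fl+ al, are the double crossovers. Comparing them with the parentals, only the h allele has switched, so h is the middle locus and the order is fl – h – al.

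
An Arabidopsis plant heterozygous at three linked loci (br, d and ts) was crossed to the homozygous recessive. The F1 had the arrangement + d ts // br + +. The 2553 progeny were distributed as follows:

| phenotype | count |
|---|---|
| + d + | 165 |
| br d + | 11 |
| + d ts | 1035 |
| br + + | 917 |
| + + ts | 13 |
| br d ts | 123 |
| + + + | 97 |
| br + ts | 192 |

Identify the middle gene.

d

The two rarest classes, + + ts and br d +, are the double crossovers. Comparing them with the parentals, only the d allele has switched, so d is the middle locus and the order is ts – d – br.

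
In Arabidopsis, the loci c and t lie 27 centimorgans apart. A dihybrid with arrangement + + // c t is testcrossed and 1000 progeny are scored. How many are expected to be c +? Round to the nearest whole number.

A map distance of 27 centimorgans corresponds to a recombination frequency of 0.270.
The F1 is + + / c t, so c + is a recombinant gamete class with expected frequency r/2 = 0.270/2 = 0.1350.
Expected number = 0.1350 × 1000 = 135.00 ≈ 135.

135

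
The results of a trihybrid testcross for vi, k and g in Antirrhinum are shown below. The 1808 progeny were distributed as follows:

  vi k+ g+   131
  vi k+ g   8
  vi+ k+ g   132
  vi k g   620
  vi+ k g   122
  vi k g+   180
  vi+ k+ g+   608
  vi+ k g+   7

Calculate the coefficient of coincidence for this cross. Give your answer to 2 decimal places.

The two most frequent reciprocal classes, vi k g and vi+ k+ g+, are the parental types, so the F1 was vi k g / vi+ k+ g+.
The two rarest classes, vi k+ g and vi+ k g+, are the double crossovers. Comparing them with the parentals, only the k allele has switched, so k is the middle locus and the order is vi – k – g.
vi–k: (253 + 15)/1808 = 0.1482; k–g: (312 + 15)/1808 = 0.1809.
Expected DCO frequency = 0.1482 × 0.1809 ≈ 0.02681; observed = 15/1808 ≈ 0.00830.
Coefficient of coincidence = 0.00830/0.02681 ≈ 0.31.

0.31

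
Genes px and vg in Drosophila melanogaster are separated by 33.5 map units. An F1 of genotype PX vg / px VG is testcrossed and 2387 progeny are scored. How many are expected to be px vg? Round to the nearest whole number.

400

A map distance of 33.5 map units corresponds to a recombination frequency of 0.335.
The F1 is PX vg / px VG, so px vg is a recombinant gamete class with expected frequency r/2 = 0.335/2 = 0.1675.
Expected number = 0.1675 × 2387 = 399.82 ≈ 400.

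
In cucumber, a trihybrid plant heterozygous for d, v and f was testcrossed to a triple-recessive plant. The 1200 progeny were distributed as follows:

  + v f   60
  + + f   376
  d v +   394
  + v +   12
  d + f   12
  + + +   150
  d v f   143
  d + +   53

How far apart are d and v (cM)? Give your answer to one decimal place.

The two most frequent reciprocal classes, + + f and d v +, are the parental types, so the F1 was + + f / d v +.
The two rarest classes, d + f and + v +, are the double crossovers. Comparing them with the parentals, only the d allele has switched, so d is the middle locus and the order is f – d – v.
Crossovers in the d–v interval produce the single-crossover classes + v f and d + + (60 + 53 = 113) plus the double crossovers (24).
RF(d–v) = (113 + 24) / 1200 = 137/1200 = 0.1142 → 11.4 cM.

11.4 cM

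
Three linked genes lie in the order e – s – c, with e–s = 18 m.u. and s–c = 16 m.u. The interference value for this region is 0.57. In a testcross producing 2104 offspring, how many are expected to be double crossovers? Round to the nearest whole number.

Map distances give recombination frequencies of 0.180 and 0.160 for the two intervals.
With interference 0.57 (so coincidence = 0.43), expected double-crossover frequency = 0.180 × 0.160 × 0.43 = 0.01238.
Expected number = 0.01238 × 2104 = 26.06 ≈ 26.

26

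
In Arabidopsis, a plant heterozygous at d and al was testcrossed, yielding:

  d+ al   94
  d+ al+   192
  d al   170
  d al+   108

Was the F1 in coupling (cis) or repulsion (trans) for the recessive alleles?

The two most frequent classes are d+ al+ (192) and d al (170); these are the parental (non-recombinant) types.
So the F1 carried d+ al+ on one chromosome and d al on the other — the recessive alleles are on the same chromosome (cis / coupling).

cis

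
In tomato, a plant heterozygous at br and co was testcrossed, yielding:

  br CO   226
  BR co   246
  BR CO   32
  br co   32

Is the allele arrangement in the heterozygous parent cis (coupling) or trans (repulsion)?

The two most frequent classes are BR co (246) and br CO (226); these are the parental (non-recombinant) types.
So the F1 carried BR co on one chromosome and br CO on the other — the recessive alleles are on opposite chromosomes (trans / repulsion).

trans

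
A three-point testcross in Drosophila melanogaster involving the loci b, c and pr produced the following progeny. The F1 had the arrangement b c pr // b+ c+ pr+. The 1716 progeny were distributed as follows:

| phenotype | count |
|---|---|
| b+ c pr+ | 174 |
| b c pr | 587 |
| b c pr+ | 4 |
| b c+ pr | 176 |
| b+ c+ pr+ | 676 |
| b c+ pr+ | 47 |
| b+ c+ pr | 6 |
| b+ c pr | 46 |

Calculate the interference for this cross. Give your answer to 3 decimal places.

0.537

The two rarest classes, b c pr+ and b+ c+ pr, are the double crossovers. Comparing them with the parentals, only the pr allele has switched, so pr is the middle locus and the order is c – pr – b.
c–pr: (350 + 10)/1716 = 0.2098; pr–b: (93 + 10)/1716 = 0.0600.
Expected DCO frequency = 0.2098 × 0.0600 ≈ 0.01259; observed = 10/1716 ≈ 0.00583.
Coefficient of coincidence = 0.00583/0.01259 ≈ 0.463; interference = 1 − 0.463 = 0.537.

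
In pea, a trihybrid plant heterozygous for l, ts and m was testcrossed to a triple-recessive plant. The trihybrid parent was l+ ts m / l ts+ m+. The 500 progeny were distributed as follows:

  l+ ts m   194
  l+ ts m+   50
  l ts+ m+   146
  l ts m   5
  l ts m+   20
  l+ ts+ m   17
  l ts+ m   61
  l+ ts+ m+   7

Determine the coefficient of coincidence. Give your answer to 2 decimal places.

1.00

The two rarest classes, l ts m and l+ ts+ m+, are the double crossovers. Comparing them with the parentals, only the l allele has switched, so l is the middle locus and the order is m – l – ts.
m–l: (111 + 12)/500 = 0.2460; l–ts: (37 + 12)/500 = 0.0980.
Expected DCO frequency = 0.2460 × 0.0980 ≈ 0.02411; observed = 12/500 ≈ 0.02400.
Coefficient of coincidence = 0.02400/0.02411 ≈ 1.00.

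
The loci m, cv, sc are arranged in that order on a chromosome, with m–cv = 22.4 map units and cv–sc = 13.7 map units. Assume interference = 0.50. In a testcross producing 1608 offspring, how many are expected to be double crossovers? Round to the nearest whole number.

25

Map distances give recombination frequencies of 0.224 and 0.137 for the two intervals.
With interference 0.50 (so coincidence = 0.50), expected double-crossover frequency = 0.224 × 0.137 × 0.50 = 0.01534.
Expected number = 0.01534 × 1608 = 24.67 ≈ 25.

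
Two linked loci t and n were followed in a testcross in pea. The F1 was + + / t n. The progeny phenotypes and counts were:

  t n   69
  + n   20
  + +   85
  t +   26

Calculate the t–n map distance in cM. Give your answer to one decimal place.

23.0 cM

The recombinant classes are + n and t +: 20 + 26 = 46.
Recombination frequency = 46/200 = 0.2300 ≈ 23.0%, i.e. 23.0 cM.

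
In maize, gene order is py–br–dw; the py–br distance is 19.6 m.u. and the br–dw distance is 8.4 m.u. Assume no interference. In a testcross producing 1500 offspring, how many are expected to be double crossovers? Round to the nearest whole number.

Map distances give recombination frequencies of 0.196 and 0.084 for the two intervals.
With no interference, expected double-crossover frequency = 0.196 × 0.084 = 0.01646.
Expected number = 0.01646 × 1500 = 24.70 ≈ 25.

25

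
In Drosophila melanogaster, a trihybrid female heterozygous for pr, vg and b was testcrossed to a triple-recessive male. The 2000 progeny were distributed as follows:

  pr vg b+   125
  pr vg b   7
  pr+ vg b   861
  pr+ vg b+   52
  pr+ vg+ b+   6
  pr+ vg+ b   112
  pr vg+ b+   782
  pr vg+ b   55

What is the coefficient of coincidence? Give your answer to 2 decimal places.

0.87

The two most frequent reciprocal classes, pr vg+ b+ and pr+ vg b, are the parental types, so the F1 was pr vg+ b+ / pr+ vg b.
The two rarest classes, pr+ vg+ b+ and pr vg b, are the double crossovers. Comparing them with the parentals, only the pr allele has switched, so pr is the middle locus and the order is b – pr – vg.
b–pr: (107 + 13)/2000 = 0.0600; pr–vg: (237 + 13)/2000 = 0.1250.
Expected DCO frequency = 0.0600 × 0.1250 ≈ 0.00750; observed = 13/2000 ≈ 0.00650.
Coefficient of coincidence = 0.00650/0.00750 ≈ 0.87.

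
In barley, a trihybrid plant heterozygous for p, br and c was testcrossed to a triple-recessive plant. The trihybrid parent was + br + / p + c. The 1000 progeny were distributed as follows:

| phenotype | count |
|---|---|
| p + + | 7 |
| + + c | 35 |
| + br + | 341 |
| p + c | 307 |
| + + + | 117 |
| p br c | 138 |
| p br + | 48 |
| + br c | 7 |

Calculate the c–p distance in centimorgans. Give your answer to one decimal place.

9.7 centimorgans

The two rarest classes, + br c and p + +, are the double crossovers. Comparing them with the parentals, only the c allele has switched, so c is the middle locus and the order is br – c – p.
Crossovers in the c–p interval produce the single-crossover classes p br + and + + c (48 + 35 = 83) plus the double crossovers (14).
RF(c–p) = (83 + 14) / 1000 = 97/1000 = 0.0970 → 9.7 centimorgans.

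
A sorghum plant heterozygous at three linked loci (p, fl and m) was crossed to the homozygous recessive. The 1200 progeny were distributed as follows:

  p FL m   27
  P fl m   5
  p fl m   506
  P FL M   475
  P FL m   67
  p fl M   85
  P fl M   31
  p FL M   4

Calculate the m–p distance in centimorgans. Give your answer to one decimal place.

The two most frequent reciprocal classes, P FL M and p fl m, are the parental types, so the F1 was P FL M / p fl m.
The two rarest classes, p FL M and P fl m, are the double crossovers. Comparing them with the parentals, only the p allele has switched, so p is the middle locus and the order is m – p – fl.
Crossovers in the m–p interval produce the single-crossover classes P FL m and p fl M (67 + 85 = 152) plus the double crossovers (9).
RF(m–p) = (152 + 9) / 1200 = 161/1200 = 0.1342 → 13.4 centimorgans.

13.4 centimorgans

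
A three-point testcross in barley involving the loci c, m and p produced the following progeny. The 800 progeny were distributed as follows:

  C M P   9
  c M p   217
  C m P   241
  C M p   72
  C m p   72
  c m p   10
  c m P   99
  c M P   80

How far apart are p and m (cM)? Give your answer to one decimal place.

The two most frequent reciprocal classes, C m P and c M p, are the parental types, so the F1 was C m P / c M p.
The two rarest classes, C M P and c m p, are the double crossovers. Comparing them with the parentals, only the m allele has switched, so m is the middle locus and the order is p – m – c.
Crossovers in the p–m interval produce the single-crossover classes C m p and c M P (72 + 80 = 152) plus the double crossovers (19).
RF(p–m) = (152 + 19) / 800 = 171/800 = 0.2137 → 21.4 cM.

21.4 cM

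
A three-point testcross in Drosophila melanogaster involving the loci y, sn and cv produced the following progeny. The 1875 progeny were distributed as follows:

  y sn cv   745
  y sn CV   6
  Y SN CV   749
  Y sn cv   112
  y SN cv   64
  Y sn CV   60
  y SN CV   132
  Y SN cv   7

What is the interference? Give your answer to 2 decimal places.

0.31

The two most frequent reciprocal classes, y sn cv and Y SN CV, are the parental types, so the F1 was y sn cv / Y SN CV.
The two rarest classes, y sn CV and Y SN cv, are the double crossovers. Comparing them with the parentals, only the cv allele has switched, so cv is the middle locus and the order is sn – cv – y.
sn–cv: (124 + 13)/1875 = 0.0731; cv–y: (244 + 13)/1875 = 0.1371.
Expected DCO frequency = 0.0731 × 0.1371 ≈ 0.01002; observed = 13/1875 ≈ 0.00693.
Coefficient of coincidence = 0.00693/0.01002 ≈ 0.69; interference = 1 − 0.69 = 0.31.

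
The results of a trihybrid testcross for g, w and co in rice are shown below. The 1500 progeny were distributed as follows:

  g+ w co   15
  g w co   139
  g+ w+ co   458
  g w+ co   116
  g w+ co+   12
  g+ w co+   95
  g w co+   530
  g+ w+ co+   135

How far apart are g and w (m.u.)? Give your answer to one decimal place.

15.9 m.u.

The two most frequent reciprocal classes, g+ w+ co and g w co+, are the parental types, so the F1 was g+ w+ co / g w co+.
The two rarest classes, g+ w co and g w+ co+, are the double crossovers. Comparing them with the parentals, only the w allele has switched, so w is the middle locus and the order is g – w – co.
Crossovers in the g–w interval produce the single-crossover classes g w+ co and g+ w co+ (116 + 95 = 211) plus the double crossovers (27).
RF(g–w) = (211 + 27) / 1500 = 238/1500 = 0.1587 → 15.9 m.u.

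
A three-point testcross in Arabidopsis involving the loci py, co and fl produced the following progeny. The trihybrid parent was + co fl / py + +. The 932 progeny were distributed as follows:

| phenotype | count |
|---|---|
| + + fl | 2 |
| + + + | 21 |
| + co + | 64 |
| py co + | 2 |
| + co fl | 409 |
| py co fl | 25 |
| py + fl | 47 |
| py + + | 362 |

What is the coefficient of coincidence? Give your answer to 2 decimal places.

The two rarest classes, + + fl and py co +, are the double crossovers. Comparing them with the parentals, only the co allele has switched, so co is the middle locus and the order is fl – co – py.
fl–co: (111 + 4)/932 = 0.1234; co–py: (46 + 4)/932 = 0.0536.
Expected DCO frequency = 0.1234 × 0.0536 ≈ 0.00661; observed = 4/932 ≈ 0.00429.
Coefficient of coincidence = 0.00429/0.00661 ≈ 0.65.

0.65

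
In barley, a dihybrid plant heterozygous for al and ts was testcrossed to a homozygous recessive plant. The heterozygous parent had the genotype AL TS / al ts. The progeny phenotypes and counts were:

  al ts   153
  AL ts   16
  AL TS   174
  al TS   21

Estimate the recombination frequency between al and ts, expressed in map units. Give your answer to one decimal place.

The recombinant classes are AL ts and al TS: 16 + 21 = 37.
Recombination frequency = 37/364 = 0.1016 ≈ 10.2%, i.e. 10.2 map units.

10.2 map units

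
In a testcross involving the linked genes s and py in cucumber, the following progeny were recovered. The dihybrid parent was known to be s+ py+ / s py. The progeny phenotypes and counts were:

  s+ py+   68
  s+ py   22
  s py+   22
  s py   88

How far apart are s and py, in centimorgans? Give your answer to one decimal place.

22.0 centimorgans

The recombinant classes are s+ py and s py+: 22 + 22 = 44.
Recombination frequency = 44/200 = 0.2200 ≈ 22.0%, i.e. 22.0 centimorgans.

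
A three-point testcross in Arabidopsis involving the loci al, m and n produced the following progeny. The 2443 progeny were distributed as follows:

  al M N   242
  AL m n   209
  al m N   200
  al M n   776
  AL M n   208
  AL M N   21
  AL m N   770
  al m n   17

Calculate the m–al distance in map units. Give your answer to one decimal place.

18.3 map units

The two most frequent reciprocal classes, AL m N and al M n, are the parental types, so the F1 was AL m N / al M n.
The two rarest classes, AL M N and al m n, are the double crossovers. Comparing them with the parentals, only the m allele has switched, so m is the middle locus and the order is n – m – al.
Crossovers in the m–al interval produce the single-crossover classes al m N and AL M n (200 + 208 = 408) plus the double crossovers (38).
RF(m–al) = (408 + 38) / 2443 = 446/2443 = 0.1826 → 18.3 map units.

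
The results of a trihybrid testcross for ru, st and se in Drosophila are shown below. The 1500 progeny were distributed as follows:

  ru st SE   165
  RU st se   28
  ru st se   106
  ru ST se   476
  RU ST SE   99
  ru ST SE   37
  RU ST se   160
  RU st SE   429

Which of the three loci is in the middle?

The two most frequent reciprocal classes, ru ST se and RU st SE, are the parental types, so the F1 was ru ST se / RU st SE.
The two rarest classes, ru ST SE and RU st se, are the double crossovers. Comparing them with the parentals, only the se allele has switched, so se is the middle locus and the order is st – se – ru.

se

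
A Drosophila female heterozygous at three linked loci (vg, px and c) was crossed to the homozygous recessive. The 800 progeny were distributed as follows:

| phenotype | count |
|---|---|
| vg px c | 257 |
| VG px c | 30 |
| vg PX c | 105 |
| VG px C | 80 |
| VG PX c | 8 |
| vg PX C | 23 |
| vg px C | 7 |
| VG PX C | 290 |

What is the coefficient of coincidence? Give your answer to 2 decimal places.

0.88

The two most frequent reciprocal classes, VG PX C and vg px c, are the parental types, so the F1 was VG PX C / vg px c.
The two rarest classes, VG PX c and vg px C, are the double crossovers. Comparing them with the parentals, only the c allele has switched, so c is the middle locus and the order is px – c – vg.
px–c: (185 + 15)/800 = 0.2500; c–vg: (53 + 15)/800 = 0.0850.
Expected DCO frequency = 0.2500 × 0.0850 ≈ 0.02125; observed = 15/800 ≈ 0.01875.
Coefficient of coincidence = 0.01875/0.02125 ≈ 0.88.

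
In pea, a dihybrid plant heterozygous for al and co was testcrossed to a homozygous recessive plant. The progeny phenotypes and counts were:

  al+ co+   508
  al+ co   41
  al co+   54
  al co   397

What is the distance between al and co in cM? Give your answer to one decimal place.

9.5 cM

The two most frequent classes, al+ co+ (508) and al co (397), are the parental types, so the F1 was al+ co+ / al co.
The recombinant classes are al+ co and al co+: 41 + 54 = 95.
Recombination frequency = 95/1000 = 0.0950 ≈ 9.5%, i.e. 9.5 cM.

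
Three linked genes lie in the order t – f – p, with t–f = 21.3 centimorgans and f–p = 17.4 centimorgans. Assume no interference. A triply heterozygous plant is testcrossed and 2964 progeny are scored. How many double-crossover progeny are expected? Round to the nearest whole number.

110

Map distances give recombination frequencies of 0.213 and 0.174 for the two intervals.
With no interference, expected double-crossover frequency = 0.213 × 0.174 = 0.03706.
Expected number = 0.03706 × 2964 = 109.85 ≈ 110.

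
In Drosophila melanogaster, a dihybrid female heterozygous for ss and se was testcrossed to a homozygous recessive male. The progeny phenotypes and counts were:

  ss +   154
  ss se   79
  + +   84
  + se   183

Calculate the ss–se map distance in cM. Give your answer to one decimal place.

32.6 cM

The two most frequent classes, + se (183) and ss + (154), are the parental types, so the F1 was + se / ss +.
The recombinant classes are + + and ss se: 84 + 79 = 163.
Recombination frequency = 163/500 = 0.3260 ≈ 32.6%, i.e. 32.6 cM.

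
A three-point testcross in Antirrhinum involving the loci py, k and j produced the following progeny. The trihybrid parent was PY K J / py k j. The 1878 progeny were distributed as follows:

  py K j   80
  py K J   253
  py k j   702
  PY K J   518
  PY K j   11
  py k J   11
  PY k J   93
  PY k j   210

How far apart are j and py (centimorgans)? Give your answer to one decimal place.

The two rarest classes, PY K j and py k J, are the double crossovers. Comparing them with the parentals, only the j allele has switched, so j is the middle locus and the order is py – j – k.
Crossovers in the py–j interval produce the single-crossover classes py K J and PY k j (253 + 210 = 463) plus the double crossovers (22).
RF(py–j) = (463 + 22) / 1878 = 485/1878 = 0.2583 → 25.8 centimorgans.

25.8 centimorgans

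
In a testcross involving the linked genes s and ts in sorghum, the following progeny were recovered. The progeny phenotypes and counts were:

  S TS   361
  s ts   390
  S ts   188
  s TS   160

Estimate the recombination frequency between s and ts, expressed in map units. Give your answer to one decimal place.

31.7 map units

The two most frequent classes, S TS (361) and s ts (390), are the parental types, so the F1 was S TS / s ts.
The recombinant classes are S ts and s TS: 188 + 160 = 348.
Recombination frequency = 348/1099 = 0.3167 ≈ 31.7%, i.e. 31.7 map units.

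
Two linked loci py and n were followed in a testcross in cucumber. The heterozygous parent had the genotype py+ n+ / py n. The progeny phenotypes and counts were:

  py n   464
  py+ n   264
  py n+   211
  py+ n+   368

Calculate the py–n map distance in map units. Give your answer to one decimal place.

36.3 map units

The recombinant classes are py+ n and py n+: 264 + 211 = 475.
Recombination frequency = 475/1307 = 0.3634 ≈ 36.3%, i.e. 36.3 map units.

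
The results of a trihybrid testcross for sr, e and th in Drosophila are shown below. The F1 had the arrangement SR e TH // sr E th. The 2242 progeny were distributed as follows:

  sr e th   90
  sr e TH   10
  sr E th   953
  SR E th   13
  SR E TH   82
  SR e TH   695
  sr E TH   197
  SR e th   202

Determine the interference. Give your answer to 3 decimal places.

0.373

The two rarest classes, sr e TH and SR E th, are the double crossovers. Comparing them with the parentals, only the sr allele has switched, so sr is the middle locus and the order is th – sr – e.
th–sr: (399 + 23)/2242 = 0.1882; sr–e: (172 + 23)/2242 = 0.0870.
Expected DCO frequency = 0.1882 × 0.0870 ≈ 0.01637; observed = 23/2242 ≈ 0.01026.
Coefficient of coincidence = 0.01026/0.01637 ≈ 0.627; interference = 1 − 0.627 = 0.373.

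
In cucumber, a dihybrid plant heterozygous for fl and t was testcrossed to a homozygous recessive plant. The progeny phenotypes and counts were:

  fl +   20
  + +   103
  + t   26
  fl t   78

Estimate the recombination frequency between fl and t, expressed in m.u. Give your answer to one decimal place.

20.3 m.u.

The two most frequent classes, + + (103) and fl t (78), are the parental types, so the F1 was + + / fl t.
The recombinant classes are + t and fl +: 26 + 20 = 46.
Recombination frequency = 46/227 = 0.2026 ≈ 20.3%, i.e. 20.3 m.u.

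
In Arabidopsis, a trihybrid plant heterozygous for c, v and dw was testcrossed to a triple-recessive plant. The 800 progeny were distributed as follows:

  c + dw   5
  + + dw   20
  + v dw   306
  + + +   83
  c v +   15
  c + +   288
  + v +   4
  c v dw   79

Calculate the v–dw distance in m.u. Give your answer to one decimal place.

5.5 m.u.

The two most frequent reciprocal classes, c + + and + v dw, are the parental types, so the F1 was c + + / + v dw.
The two rarest classes, c + dw and + v +, are the double crossovers. Comparing them with the parentals, only the dw allele has switched, so dw is the middle locus and the order is v – dw – c.
Crossovers in the v–dw interval produce the single-crossover classes c v + and + + dw (15 + 20 = 35) plus the double crossovers (9).
RF(v–dw) = (35 + 9) / 800 = 44/800 = 0.0550 → 5.5 m.u.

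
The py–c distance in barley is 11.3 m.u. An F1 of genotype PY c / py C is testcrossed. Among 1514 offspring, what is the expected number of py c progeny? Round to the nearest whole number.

A map distance of 11.3 m.u. corresponds to a recombination frequency of 0.113.
The F1 is PY c / py C, so py c is a recombinant gamete class with expected frequency r/2 = 0.113/2 = 0.0565.
Expected number = 0.0565 × 1514 = 85.54 ≈ 86.

86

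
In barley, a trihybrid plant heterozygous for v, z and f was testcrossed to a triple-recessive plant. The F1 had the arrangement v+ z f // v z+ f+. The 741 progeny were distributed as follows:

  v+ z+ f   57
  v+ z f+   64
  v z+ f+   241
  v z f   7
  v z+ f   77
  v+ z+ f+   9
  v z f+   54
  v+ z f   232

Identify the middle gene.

v

The two rarest classes, v z f and v+ z+ f+, are the double crossovers. Comparing them with the parentals, only the v allele has switched, so v is the middle locus and the order is f – v – z.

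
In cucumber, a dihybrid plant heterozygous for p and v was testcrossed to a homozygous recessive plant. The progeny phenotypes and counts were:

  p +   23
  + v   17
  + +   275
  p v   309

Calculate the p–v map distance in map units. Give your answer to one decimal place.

The two most frequent classes, + + (275) and p v (309), are the parental types, so the F1 was + + / p v.
The recombinant classes are + v and p +: 17 + 23 = 40.
Recombination frequency = 40/624 = 0.0641 ≈ 6.4%, i.e. 6.4 map units.

6.4 map units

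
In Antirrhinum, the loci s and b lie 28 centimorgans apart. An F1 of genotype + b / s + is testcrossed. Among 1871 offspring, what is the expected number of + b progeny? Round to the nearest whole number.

674

A map distance of 28 centimorgans corresponds to a recombination frequency of 0.280.
The F1 is + b / s +, so + b is a parental gamete class with expected frequency (1 − r)/2 = 0.720/2 = 0.3600.
Expected number = 0.3600 × 1871 = 673.56 ≈ 674.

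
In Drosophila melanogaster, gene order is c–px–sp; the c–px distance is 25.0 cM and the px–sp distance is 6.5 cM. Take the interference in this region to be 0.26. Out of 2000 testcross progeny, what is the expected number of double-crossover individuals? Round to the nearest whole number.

Map distances give recombination frequencies of 0.250 and 0.065 for the two intervals.
With interference 0.26 (so coincidence = 0.74), expected double-crossover frequency = 0.250 × 0.065 × 0.74 = 0.01203.
Expected number = 0.01203 × 2000 = 24.05 ≈ 24.

24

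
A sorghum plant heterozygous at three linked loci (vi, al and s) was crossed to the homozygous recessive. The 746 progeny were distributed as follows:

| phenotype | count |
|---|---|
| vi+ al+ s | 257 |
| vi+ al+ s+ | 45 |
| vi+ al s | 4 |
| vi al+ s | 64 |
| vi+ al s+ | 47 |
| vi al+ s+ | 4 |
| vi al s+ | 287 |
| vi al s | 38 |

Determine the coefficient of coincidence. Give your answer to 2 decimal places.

0.55

The two most frequent reciprocal classes, vi al s+ and vi+ al+ s, are the parental types, so the F1 was vi al s+ / vi+ al+ s.
The two rarest classes, vi al+ s+ and vi+ al s, are the double crossovers. Comparing them with the parentals, only the al allele has switched, so al is the middle locus and the order is vi – al – s.
vi–al: (111 + 8)/746 = 0.1595; al–s: (83 + 8)/746 = 0.1220.
Expected DCO frequency = 0.1595 × 0.1220 ≈ 0.01946; observed = 8/746 ≈ 0.01072.
Coefficient of coincidence = 0.01072/0.01946 ≈ 0.55.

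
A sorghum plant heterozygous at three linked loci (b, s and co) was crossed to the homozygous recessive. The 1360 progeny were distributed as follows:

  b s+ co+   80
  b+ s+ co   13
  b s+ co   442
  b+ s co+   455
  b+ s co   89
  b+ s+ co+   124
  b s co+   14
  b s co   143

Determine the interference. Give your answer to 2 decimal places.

0.36

The two most frequent reciprocal classes, b+ s co+ and b s+ co, are the parental types, so the F1 was b+ s co+ / b s+ co.
The two rarest classes, b s co+ and b+ s+ co, are the double crossovers. Comparing them with the parentals, only the b allele has switched, so b is the middle locus and the order is s – b – co.
s–b: (267 + 27)/1360 = 0.2162; b–co: (169 + 27)/1360 = 0.1441.
Expected DCO frequency = 0.2162 × 0.1441 ≈ 0.03115; observed = 27/1360 ≈ 0.01985.
Coefficient of coincidence = 0.01985/0.03115 ≈ 0.64; interference = 1 − 0.64 = 0.36.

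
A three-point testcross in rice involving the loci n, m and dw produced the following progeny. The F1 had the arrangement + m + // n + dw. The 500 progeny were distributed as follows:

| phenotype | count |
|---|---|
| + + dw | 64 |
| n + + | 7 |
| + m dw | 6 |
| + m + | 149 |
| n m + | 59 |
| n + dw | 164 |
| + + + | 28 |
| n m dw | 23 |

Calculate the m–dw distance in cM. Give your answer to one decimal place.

12.8 cM

The two rarest classes, + m dw and n + +, are the double crossovers. Comparing them with the parentals, only the dw allele has switched, so dw is the middle locus and the order is n – dw – m.
Crossovers in the dw–m interval produce the single-crossover classes + + + and n m dw (28 + 23 = 51) plus the double crossovers (13).
RF(dw–m) = (51 + 13) / 500 = 64/500 = 0.1280 → 12.8 cM.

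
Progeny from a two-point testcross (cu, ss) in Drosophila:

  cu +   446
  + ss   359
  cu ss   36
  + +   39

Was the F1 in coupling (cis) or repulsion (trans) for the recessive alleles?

trans

The two most frequent classes are + ss (359) and cu + (446); these are the parental (non-recombinant) types.
So the F1 carried + ss on one chromosome and cu + on the other — the recessive alleles are on opposite chromosomes (trans / repulsion).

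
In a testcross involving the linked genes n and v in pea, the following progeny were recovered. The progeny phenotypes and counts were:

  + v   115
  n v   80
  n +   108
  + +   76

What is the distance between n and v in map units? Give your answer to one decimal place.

41.2 map units

The two most frequent classes, + v (115) and n + (108), are the parental types, so the F1 was + v / n +.
The recombinant classes are + + and n v: 76 + 80 = 156.
Recombination frequency = 156/379 = 0.4116 ≈ 41.2%, i.e. 41.2 map units.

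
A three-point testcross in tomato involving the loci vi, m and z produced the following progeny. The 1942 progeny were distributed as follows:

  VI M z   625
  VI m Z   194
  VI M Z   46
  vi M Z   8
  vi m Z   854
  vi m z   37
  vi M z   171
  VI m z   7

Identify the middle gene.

The two most frequent reciprocal classes, vi m Z and VI M z, are the parental types, so the F1 was vi m Z / VI M z.
The two rarest classes, vi M Z and VI m z, are the double crossovers. Comparing them with the parentals, only the m allele has switched, so m is the middle locus and the order is z – m – vi.

m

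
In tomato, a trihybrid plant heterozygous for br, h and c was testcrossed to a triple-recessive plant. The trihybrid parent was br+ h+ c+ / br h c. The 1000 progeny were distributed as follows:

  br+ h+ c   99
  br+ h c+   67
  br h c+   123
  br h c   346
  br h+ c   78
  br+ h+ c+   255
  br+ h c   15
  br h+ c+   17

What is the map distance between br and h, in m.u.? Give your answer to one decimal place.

17.7 m.u.

The two rarest classes, br h+ c+ and br+ h c, are the double crossovers. Comparing them with the parentals, only the br allele has switched, so br is the middle locus and the order is h – br – c.
Crossovers in the h–br interval produce the single-crossover classes br+ h c+ and br h+ c (67 + 78 = 145) plus the double crossovers (32).
RF(h–br) = (145 + 32) / 1000 = 177/1000 = 0.1770 → 17.7 m.u.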